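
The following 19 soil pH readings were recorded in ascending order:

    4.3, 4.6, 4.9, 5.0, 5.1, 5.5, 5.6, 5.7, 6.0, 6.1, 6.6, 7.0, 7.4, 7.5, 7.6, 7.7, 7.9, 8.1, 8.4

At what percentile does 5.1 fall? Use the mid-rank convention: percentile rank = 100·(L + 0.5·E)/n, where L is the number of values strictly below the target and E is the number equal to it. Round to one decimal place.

23.7

Count below 5.1: L = 4; count equal: E = 1; n = 19.
Percentile rank = 100·(4 + 0.5·1)/19 = 100·4.5/19 = 23.68.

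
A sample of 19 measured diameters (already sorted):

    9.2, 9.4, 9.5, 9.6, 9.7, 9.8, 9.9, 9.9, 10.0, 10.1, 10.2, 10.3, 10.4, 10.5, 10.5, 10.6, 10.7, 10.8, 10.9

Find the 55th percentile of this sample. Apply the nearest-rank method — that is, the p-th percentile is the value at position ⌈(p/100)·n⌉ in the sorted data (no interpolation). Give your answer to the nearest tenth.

n = 19.
Position = ⌈55/100 · 19⌉ = ⌈10.45⌉ = 11.
The value at rank 11 is 10.2.

10.2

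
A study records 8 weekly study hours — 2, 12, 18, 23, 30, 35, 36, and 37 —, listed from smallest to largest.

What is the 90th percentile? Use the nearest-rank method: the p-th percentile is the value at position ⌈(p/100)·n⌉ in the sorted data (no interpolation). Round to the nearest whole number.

n = 8.
Position = ⌈90/100 · 8⌉ = ⌈7.2⌉ = 8.
The value at rank 8 is 37.

37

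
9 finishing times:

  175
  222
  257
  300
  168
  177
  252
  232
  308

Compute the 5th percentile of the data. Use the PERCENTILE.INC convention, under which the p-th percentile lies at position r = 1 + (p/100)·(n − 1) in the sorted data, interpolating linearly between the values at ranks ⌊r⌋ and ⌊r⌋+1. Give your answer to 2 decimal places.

Sorted: 168, 175, 177, 222, 232, 252, 257, 300, 308.
n = 9.
r = 1 + (5/100)·(9 − 1) = 1 + 0.4 = 1.4.
Rank 1 is 168 and rank 2 is 175.
Interpolate: 168 + 0.4·(175 − 168) = 168 + 0.4·7 = 170.8.

170.80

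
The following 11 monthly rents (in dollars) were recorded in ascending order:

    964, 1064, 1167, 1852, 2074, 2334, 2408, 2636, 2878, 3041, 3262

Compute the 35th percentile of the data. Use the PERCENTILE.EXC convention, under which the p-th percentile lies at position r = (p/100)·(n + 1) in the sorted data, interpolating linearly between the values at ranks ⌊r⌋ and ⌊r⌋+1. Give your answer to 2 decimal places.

1896.40

n = 11.
r = (35/100)·(11 + 1) = 4.2.
Rank 4 is 1852 and rank 5 is 2074.
Interpolate: 1852 + 0.2·(2074 − 1852) = 1852 + 0.2·222 = 1896.4.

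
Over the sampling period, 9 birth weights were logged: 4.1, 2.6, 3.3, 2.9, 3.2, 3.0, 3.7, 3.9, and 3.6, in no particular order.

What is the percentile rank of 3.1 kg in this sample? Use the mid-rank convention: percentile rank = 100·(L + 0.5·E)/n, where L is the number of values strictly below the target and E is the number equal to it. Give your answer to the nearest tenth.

33.3

Sorted: 2.6, 2.9, 3.0, 3.2, 3.3, 3.6, 3.7, 3.9, 4.1.
Count below 3.1: L = 3; count equal: E = 0; n = 9.
Percentile rank = 100·(3 + 0.5·0)/9 = 100·3/9 = 33.33.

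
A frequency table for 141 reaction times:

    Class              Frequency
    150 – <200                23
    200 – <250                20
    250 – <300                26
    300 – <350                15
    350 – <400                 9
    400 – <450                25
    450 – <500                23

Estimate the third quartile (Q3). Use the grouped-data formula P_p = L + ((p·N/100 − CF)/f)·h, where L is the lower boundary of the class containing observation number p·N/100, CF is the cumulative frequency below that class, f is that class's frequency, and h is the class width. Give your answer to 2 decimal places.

425.50

N = 141; target position k = 75/100 · 141 = 105.75.
Cumulative frequencies: 23, 43, 69, 84, 93, 118, 141.
Observation 105.75 falls in the class 400 – <450.
L = 400, CF = 93, f = 25, h = 50.
P75 = 400 + ((105.75 − 93)/25)·50 = 400 + 25.5 = 425.5.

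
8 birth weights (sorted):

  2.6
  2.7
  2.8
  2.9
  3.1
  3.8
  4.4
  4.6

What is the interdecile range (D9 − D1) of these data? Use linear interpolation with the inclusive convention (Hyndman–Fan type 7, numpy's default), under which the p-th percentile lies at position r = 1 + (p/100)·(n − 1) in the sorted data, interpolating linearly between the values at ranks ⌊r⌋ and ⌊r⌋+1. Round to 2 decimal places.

1.79

n = 8.
P10: r = 1.7; ranks 1–2 are 2.6, 2.7; interpolating gives 2.67.
P90: r = 7.3; ranks 7–8 are 4.4, 4.6; interpolating gives 4.46.
Difference: 4.46 − 2.67 = 1.79.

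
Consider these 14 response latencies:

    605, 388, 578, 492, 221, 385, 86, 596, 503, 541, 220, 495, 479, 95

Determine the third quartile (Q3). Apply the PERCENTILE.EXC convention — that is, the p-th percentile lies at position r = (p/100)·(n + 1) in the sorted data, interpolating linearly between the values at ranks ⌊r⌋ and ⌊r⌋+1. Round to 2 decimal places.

550.25

Sorted: 86, 95, 220, 221, 385, 388, 479, 492, 495, 503, 541, 578, 596, 605.
n = 14.
r = (75/100)·(14 + 1) = 11.25.
Rank 11 is 541 and rank 12 is 578.
Interpolate: 541 + 0.25·(578 − 541) = 541 + 0.25·37 = 550.25.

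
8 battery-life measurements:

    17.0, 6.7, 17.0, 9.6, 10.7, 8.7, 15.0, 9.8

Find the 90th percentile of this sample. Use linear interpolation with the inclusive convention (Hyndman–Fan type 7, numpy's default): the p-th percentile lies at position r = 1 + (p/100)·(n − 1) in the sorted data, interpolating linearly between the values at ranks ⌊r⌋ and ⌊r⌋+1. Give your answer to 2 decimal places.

Sorted: 6.7, 8.7, 9.6, 9.8, 10.7, 15.0, 17.0, 17.0.
n = 8.
r = 1 + (90/100)·(8 − 1) = 1 + 6.3 = 7.3.
Rank 7 is 17.0 and rank 8 is 17.0.
Interpolate: 17.0 + 0.3·(17.0 − 17.0) = 17.0 + 0.3·0 = 17.

17.00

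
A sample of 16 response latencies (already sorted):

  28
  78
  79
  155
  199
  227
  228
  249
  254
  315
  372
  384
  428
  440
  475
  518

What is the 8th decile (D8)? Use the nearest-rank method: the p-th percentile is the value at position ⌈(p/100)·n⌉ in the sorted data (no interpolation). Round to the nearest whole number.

428

n = 16.
Position = ⌈80/100 · 16⌉ = ⌈12.8⌉ = 13.
The value at rank 13 is 428.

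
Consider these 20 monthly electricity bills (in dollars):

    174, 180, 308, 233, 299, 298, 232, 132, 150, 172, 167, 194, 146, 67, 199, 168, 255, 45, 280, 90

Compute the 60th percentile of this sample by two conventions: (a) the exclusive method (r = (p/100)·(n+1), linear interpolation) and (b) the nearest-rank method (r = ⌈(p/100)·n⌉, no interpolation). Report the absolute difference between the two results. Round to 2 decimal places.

3.00

Sorted: 45, 67, 90, 132, 146, 150, 167, 168, 172, 174, 180, 194, 199, 232, 233, 255, 280, 298, 299, 308.
n = 20.
(a) r = 12.6; between ranks 12 (194) and 13 (199): 197.
(b) the nearest-rank method: rank 12 → 194.
|197 − 194| = 3.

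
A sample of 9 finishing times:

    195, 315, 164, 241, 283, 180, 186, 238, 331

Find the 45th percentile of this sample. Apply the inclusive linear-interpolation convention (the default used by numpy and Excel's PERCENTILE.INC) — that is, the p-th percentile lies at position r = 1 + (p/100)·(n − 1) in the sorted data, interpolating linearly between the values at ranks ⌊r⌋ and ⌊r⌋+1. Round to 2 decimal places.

Sorted: 164, 180, 186, 195, 238, 241, 283, 315, 331.
n = 9.
r = 1 + (45/100)·(9 − 1) = 1 + 3.6 = 4.6.
Rank 4 is 195 and rank 5 is 238.
Interpolate: 195 + 0.6·(238 − 195) = 195 + 0.6·43 = 220.8.

220.80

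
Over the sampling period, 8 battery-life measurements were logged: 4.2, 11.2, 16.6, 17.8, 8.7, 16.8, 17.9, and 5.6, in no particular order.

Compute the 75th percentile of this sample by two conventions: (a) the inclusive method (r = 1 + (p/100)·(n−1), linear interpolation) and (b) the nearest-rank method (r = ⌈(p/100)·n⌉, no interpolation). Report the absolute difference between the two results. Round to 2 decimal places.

0.25

Sorted: 4.2, 5.6, 8.7, 11.2, 16.6, 16.8, 17.8, 17.9.
n = 8.
(a) r = 6.25; between ranks 6 (16.8) and 7 (17.8): 17.05.
(b) the nearest-rank method: rank 6 → 16.8.
|17.05 − 16.8| = 0.25.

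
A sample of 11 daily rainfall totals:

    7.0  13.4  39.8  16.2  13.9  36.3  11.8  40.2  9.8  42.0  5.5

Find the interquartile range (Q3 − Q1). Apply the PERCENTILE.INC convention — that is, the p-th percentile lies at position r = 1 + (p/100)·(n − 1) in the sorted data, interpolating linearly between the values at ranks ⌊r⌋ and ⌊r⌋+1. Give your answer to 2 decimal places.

Sorted: 5.5, 7.0, 9.8, 11.8, 13.4, 13.9, 16.2, 36.3, 39.8, 40.2, 42.0.
n = 11.
P25: r = 3.5; ranks 3–4 are 9.8, 11.8; interpolating gives 10.8.
P75: r = 8.5; ranks 8–9 are 36.3, 39.8; interpolating gives 38.05.
Difference: 38.05 − 10.8 = 27.25.

27.25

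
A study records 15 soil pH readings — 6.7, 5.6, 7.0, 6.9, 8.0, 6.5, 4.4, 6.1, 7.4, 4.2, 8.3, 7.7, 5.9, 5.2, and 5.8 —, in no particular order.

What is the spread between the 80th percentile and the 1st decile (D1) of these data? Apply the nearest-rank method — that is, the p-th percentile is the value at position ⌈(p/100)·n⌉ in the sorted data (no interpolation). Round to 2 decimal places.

Sorted: 4.2, 4.4, 5.2, 5.6, 5.8, 5.9, 6.1, 6.5, 6.7, 6.9, 7.0, 7.4, 7.7, 8.0, 8.3.
n = 15.
P10: rank ⌈10/100·15⌉ = 2 → 4.4.
P80: rank ⌈80/100·15⌉ = 12 → 7.4.
Difference: 7.4 − 4.4 = 3.

3.00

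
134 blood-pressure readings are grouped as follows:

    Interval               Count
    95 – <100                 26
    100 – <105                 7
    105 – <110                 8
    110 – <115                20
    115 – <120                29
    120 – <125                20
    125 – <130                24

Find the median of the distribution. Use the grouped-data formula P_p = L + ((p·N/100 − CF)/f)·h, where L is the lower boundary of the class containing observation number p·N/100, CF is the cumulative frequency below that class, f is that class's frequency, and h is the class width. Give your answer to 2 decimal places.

N = 134; target position k = 50/100 · 134 = 67.
Cumulative frequencies: 26, 33, 41, 61, 90, 110, 134.
Observation 67 falls in the class 115 – <120.
L = 115, CF = 61, f = 29, h = 5.
P50 = 115 + ((67 − 61)/29)·5 = 115 + 1.03448 = 116.034.

116.03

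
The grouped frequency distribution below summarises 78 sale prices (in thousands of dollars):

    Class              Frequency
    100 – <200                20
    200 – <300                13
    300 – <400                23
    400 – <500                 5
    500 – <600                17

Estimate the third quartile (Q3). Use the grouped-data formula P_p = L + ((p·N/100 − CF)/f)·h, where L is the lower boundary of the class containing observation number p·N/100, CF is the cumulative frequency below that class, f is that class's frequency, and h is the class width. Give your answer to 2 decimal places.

N = 78; target position k = 75/100 · 78 = 58.5.
Cumulative frequencies: 20, 33, 56, 61, 78.
Observation 58.5 falls in the class 400 – <500.
L = 400, CF = 56, f = 5, h = 100.
P75 = 400 + ((58.5 − 56)/5)·100 = 400 + 50 = 450.

450.00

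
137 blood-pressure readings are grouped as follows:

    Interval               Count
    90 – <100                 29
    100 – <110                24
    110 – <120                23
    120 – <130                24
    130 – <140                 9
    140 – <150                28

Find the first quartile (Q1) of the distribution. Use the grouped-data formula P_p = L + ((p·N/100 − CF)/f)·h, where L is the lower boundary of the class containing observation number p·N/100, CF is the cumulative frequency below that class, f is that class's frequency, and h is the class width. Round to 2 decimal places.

102.19

N = 137; target position k = 25/100 · 137 = 34.25.
Cumulative frequencies: 29, 53, 76, 100, 109, 137.
Observation 34.25 falls in the class 100 – <110.
L = 100, CF = 29, f = 24, h = 10.
P25 = 100 + ((34.25 − 29)/24)·10 = 100 + 2.1875 = 102.188.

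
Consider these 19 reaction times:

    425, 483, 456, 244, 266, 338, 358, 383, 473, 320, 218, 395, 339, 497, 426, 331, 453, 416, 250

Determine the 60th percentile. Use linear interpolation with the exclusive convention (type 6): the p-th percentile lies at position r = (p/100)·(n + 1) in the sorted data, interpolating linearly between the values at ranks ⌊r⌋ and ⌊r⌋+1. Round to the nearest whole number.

416

Sorted: 218, 244, 250, 266, 320, 331, 338, 339, 358, 383, 395, 416, 425, 426, 453, 456, 473, 483, 497.
n = 19.
r = (60/100)·(19 + 1) = 12.
r is an integer, so P60 is the value at rank 12: 416.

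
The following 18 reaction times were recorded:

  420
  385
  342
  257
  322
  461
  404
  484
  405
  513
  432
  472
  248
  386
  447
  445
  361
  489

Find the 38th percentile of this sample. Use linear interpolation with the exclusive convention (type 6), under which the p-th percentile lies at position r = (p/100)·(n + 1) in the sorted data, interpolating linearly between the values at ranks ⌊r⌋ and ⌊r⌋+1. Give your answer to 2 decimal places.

Sorted: 248, 257, 322, 342, 361, 385, 386, 404, 405, 420, 432, 445, 447, 461, 472, 484, 489, 513.
n = 18.
r = (38/100)·(18 + 1) = 7.22.
Rank 7 is 386 and rank 8 is 404.
Interpolate: 386 + 0.22·(404 − 386) = 386 + 0.22·18 = 389.96.

389.96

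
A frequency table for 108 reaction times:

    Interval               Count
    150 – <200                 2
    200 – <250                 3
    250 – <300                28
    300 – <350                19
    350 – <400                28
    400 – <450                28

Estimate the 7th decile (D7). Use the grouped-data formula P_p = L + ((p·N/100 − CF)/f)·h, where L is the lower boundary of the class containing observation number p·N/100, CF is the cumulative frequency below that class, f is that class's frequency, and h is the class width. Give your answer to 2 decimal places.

N = 108; target position k = 70/100 · 108 = 75.6.
Cumulative frequencies: 2, 5, 33, 52, 80, 108.
Observation 75.6 falls in the class 350 – <400.
L = 350, CF = 52, f = 28, h = 50.
P70 = 350 + ((75.6 − 52)/28)·50 = 350 + 42.1429 = 392.143.

392.14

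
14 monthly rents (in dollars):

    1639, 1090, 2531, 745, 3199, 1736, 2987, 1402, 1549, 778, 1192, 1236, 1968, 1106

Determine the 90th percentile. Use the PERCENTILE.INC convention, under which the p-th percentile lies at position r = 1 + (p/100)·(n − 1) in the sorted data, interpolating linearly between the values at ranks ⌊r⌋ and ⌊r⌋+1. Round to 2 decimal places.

Sorted: 745, 778, 1090, 1106, 1192, 1236, 1402, 1549, 1639, 1736, 1968, 2531, 2987, 3199.
n = 14.
r = 1 + (90/100)·(14 − 1) = 1 + 11.7 = 12.7.
Rank 12 is 2531 and rank 13 is 2987.
Interpolate: 2531 + 0.7·(2987 − 2531) = 2531 + 0.7·456 = 2850.2.

2850.20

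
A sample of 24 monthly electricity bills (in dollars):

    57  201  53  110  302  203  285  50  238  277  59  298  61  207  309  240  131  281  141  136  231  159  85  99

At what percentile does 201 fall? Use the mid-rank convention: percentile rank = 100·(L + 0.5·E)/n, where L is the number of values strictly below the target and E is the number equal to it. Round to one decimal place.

Sorted: 50, 53, 57, 59, 61, 85, 99, 110, 131, 136, 141, 159, 201, 203, 207, 231, 238, 240, 277, 281, 285, 298, 302, 309.
Count below 201: L = 12; count equal: E = 1; n = 24.
Percentile rank = 100·(12 + 0.5·1)/24 = 100·12.5/24 = 52.08.

52.1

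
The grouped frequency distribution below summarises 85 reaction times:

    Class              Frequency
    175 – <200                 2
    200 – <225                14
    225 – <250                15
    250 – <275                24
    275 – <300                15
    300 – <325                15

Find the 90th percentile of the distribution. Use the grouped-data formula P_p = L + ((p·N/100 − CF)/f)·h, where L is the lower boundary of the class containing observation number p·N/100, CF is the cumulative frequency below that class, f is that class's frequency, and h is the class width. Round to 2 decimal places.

N = 85; target position k = 90/100 · 85 = 76.5.
Cumulative frequencies: 2, 16, 31, 55, 70, 85.
Observation 76.5 falls in the class 300 – <325.
L = 300, CF = 70, f = 15, h = 25.
P90 = 300 + ((76.5 − 70)/15)·25 = 300 + 10.8333 = 310.833.

310.83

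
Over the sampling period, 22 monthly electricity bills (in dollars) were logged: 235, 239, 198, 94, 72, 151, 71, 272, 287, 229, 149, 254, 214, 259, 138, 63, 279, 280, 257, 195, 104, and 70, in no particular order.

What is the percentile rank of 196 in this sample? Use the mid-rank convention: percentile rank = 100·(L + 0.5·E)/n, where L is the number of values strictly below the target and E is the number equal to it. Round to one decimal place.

Sorted: 63, 70, 71, 72, 94, 104, 138, 149, 151, 195, 198, 214, 229, 235, 239, 254, 257, 259, 272, 279, 280, 287.
Count below 196: L = 10; count equal: E = 0; n = 22.
Percentile rank = 100·(10 + 0.5·0)/22 = 100·10/22 = 45.45.

45.5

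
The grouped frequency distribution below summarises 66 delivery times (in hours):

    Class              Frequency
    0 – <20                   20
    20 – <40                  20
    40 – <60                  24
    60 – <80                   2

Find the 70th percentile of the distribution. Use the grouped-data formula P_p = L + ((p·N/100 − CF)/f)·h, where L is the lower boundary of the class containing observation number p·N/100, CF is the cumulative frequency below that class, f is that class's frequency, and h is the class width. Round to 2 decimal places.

45.17

N = 66; target position k = 70/100 · 66 = 46.2.
Cumulative frequencies: 20, 40, 64, 66.
Observation 46.2 falls in the class 40 – <60.
L = 40, CF = 40, f = 24, h = 20.
P70 = 40 + ((46.2 − 40)/24)·20 = 40 + 5.16667 = 45.1667.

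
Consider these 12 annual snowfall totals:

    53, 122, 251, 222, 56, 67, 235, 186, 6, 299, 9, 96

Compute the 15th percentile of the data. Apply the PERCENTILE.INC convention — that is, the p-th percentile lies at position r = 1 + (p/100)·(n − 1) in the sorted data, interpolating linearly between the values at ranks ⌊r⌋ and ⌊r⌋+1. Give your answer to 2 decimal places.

37.60

Sorted: 6, 9, 53, 56, 67, 96, 122, 186, 222, 235, 251, 299.
n = 12.
r = 1 + (15/100)·(12 − 1) = 1 + 1.65 = 2.65.
Rank 2 is 9 and rank 3 is 53.
Interpolate: 9 + 0.65·(53 − 9) = 9 + 0.65·44 = 37.6.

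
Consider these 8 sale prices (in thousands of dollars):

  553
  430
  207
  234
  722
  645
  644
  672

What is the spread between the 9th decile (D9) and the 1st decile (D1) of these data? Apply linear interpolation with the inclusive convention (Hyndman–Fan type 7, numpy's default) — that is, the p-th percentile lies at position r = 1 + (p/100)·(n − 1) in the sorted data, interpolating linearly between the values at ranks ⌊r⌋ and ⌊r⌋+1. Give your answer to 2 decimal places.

Sorted: 207, 234, 430, 553, 644, 645, 672, 722.
n = 8.
P10: r = 1.7; ranks 1–2 are 207, 234; interpolating gives 225.9.
P90: r = 7.3; ranks 7–8 are 672, 722; interpolating gives 687.
Difference: 687 − 225.9 = 461.1.

461.10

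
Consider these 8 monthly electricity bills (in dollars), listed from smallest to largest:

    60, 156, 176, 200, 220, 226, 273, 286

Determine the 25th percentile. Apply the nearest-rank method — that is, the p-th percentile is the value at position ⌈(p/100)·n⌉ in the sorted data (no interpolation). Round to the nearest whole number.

156

n = 8.
Position = ⌈25/100 · 8⌉ = ⌈2⌉ = 2.
The value at rank 2 is 156.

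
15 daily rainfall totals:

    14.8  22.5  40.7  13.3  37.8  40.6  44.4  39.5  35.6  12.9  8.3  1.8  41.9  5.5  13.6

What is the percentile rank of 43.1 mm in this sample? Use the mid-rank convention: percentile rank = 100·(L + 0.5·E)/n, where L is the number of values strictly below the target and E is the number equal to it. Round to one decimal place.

93.3

Sorted: 1.8, 5.5, 8.3, 12.9, 13.3, 13.6, 14.8, 22.5, 35.6, 37.8, 39.5, 40.6, 40.7, 41.9, 44.4.
Count below 43.1: L = 14; count equal: E = 0; n = 15.
Percentile rank = 100·(14 + 0.5·0)/15 = 100·14/15 = 93.33.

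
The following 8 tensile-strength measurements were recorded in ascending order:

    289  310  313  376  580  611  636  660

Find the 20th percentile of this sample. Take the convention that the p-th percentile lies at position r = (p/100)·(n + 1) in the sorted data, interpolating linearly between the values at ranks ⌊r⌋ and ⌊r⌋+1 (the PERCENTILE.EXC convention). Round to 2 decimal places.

n = 8.
r = (20/100)·(8 + 1) = 1.8.
Rank 1 is 289 and rank 2 is 310.
Interpolate: 289 + 0.8·(310 − 289) = 289 + 0.8·21 = 305.8.

305.80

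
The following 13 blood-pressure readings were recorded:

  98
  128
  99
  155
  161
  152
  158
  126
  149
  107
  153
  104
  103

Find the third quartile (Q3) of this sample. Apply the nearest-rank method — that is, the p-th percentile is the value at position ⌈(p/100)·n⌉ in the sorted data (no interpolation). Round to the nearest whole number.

153

Sorted: 98, 99, 103, 104, 107, 126, 128, 149, 152, 153, 155, 158, 161.
n = 13.
Position = ⌈75/100 · 13⌉ = ⌈9.75⌉ = 10.
The value at rank 10 is 153.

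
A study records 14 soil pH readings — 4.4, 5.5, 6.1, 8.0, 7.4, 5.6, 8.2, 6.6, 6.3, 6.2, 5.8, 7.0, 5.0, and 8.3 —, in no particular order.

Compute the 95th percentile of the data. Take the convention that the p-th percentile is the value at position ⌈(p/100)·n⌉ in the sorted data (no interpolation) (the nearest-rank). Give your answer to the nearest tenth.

8.3

Sorted: 4.4, 5.0, 5.5, 5.6, 5.8, 6.1, 6.2, 6.3, 6.6, 7.0, 7.4, 8.0, 8.2, 8.3.
n = 14.
Position = ⌈95/100 · 14⌉ = ⌈13.3⌉ = 14.
The value at rank 14 is 8.3.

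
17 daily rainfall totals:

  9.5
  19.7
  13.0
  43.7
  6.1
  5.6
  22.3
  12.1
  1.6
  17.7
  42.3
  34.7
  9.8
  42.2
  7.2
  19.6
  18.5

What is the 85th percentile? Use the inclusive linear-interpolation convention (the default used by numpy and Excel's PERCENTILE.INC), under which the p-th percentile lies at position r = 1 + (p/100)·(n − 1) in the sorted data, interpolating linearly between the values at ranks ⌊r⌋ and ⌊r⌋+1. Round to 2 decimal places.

Sorted: 1.6, 5.6, 6.1, 7.2, 9.5, 9.8, 12.1, 13.0, 17.7, 18.5, 19.6, 19.7, 22.3, 34.7, 42.2, 42.3, 43.7.
n = 17.
r = 1 + (85/100)·(17 − 1) = 1 + 13.6 = 14.6.
Rank 14 is 34.7 and rank 15 is 42.2.
Interpolate: 34.7 + 0.6·(42.2 − 34.7) = 34.7 + 0.6·7.5 = 39.2.

39.20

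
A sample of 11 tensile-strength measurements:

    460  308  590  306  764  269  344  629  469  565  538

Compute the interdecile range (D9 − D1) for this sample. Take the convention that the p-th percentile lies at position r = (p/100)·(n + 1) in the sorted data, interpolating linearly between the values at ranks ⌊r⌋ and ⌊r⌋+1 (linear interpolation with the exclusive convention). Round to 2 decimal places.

Sorted: 269, 306, 308, 344, 460, 469, 538, 565, 590, 629, 764.
n = 11.
P10: r = 1.2; ranks 1–2 are 269, 306; interpolating gives 276.4.
P90: r = 10.8; ranks 10–11 are 629, 764; interpolating gives 737.
Difference: 737 − 276.4 = 460.6.

460.60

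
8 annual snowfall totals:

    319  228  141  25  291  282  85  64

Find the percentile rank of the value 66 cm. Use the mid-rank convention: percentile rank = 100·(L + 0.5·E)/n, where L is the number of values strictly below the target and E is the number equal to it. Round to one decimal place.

25.0

Sorted: 25, 64, 85, 141, 228, 282, 291, 319.
Count below 66: L = 2; count equal: E = 0; n = 8.
Percentile rank = 100·(2 + 0.5·0)/8 = 100·2/8 = 25.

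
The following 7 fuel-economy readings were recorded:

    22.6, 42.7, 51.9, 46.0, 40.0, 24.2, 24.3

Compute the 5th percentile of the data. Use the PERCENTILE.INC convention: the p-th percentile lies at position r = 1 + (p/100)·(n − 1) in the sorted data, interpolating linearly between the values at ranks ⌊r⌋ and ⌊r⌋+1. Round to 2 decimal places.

Sorted: 22.6, 24.2, 24.3, 40.0, 42.7, 46.0, 51.9.
n = 7.
r = 1 + (5/100)·(7 − 1) = 1 + 0.3 = 1.3.
Rank 1 is 22.6 and rank 2 is 24.2.
Interpolate: 22.6 + 0.3·(24.2 − 22.6) = 22.6 + 0.3·1.6 = 23.08.

23.08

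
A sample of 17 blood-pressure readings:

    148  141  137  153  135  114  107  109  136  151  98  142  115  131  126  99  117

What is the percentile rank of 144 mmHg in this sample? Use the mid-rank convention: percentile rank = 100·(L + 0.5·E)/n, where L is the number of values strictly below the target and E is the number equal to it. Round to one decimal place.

82.4

Sorted: 98, 99, 107, 109, 114, 115, 117, 126, 131, 135, 136, 137, 141, 142, 148, 151, 153.
Count below 144: L = 14; count equal: E = 0; n = 17.
Percentile rank = 100·(14 + 0.5·0)/17 = 100·14/17 = 82.35.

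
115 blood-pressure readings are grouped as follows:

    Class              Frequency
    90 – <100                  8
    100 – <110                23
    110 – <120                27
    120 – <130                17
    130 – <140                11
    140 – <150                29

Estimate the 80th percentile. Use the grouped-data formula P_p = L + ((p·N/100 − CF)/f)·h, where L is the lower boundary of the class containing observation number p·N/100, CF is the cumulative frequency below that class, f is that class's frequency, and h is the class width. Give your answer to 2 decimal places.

142.07

N = 115; target position k = 80/100 · 115 = 92.
Cumulative frequencies: 8, 31, 58, 75, 86, 115.
Observation 92 falls in the class 140 – <150.
L = 140, CF = 86, f = 29, h = 10.
P80 = 140 + ((92 − 86)/29)·10 = 140 + 2.06897 = 142.069.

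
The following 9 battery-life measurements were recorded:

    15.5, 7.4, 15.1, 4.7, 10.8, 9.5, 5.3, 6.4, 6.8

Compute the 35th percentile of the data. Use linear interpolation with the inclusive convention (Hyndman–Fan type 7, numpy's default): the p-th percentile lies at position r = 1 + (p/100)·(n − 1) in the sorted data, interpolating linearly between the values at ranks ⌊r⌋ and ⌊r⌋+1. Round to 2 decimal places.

Sorted: 4.7, 5.3, 6.4, 6.8, 7.4, 9.5, 10.8, 15.1, 15.5.
n = 9.
r = 1 + (35/100)·(9 − 1) = 1 + 2.8 = 3.8.
Rank 3 is 6.4 and rank 4 is 6.8.
Interpolate: 6.4 + 0.8·(6.8 − 6.4) = 6.4 + 0.8·0.4 = 6.72.

6.72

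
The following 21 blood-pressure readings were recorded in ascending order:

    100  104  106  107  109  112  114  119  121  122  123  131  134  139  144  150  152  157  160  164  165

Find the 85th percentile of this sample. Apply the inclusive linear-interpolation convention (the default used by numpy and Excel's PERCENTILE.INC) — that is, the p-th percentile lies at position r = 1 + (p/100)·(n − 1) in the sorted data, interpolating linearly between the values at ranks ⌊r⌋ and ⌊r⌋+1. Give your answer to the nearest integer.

157

n = 21.
r = 1 + (85/100)·(21 − 1) = 1 + 17 = 18.
r is an integer, so P85 is the value at rank 18: 157.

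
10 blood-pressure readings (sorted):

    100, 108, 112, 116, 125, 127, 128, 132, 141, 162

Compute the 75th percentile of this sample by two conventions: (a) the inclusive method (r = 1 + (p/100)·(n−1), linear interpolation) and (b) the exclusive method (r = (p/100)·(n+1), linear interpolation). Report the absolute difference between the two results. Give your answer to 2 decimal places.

n = 10.
(a) r = 7.75; between ranks 7 (128) and 8 (132): 131.
(b) r = 8.25; between ranks 8 (132) and 9 (141): 134.25.
|131 − 134.25| = 3.25.

3.25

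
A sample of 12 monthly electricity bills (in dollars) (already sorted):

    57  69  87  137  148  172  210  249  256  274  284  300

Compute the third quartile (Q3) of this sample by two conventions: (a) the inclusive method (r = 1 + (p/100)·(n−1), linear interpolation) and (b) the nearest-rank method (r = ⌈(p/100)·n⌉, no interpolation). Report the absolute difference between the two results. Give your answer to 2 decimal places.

4.50

n = 12.
(a) r = 9.25; between ranks 9 (256) and 10 (274): 260.5.
(b) the nearest-rank method: rank 9 → 256.
|260.5 − 256| = 4.5.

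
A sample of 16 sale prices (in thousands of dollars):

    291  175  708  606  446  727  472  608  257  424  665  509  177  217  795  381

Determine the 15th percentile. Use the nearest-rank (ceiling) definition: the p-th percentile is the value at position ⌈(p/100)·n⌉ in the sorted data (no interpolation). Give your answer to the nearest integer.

Sorted: 175, 177, 217, 257, 291, 381, 424, 446, 472, 509, 606, 608, 665, 708, 727, 795.
n = 16.
Position = ⌈15/100 · 16⌉ = ⌈2.4⌉ = 3.
The value at rank 3 is 217.

217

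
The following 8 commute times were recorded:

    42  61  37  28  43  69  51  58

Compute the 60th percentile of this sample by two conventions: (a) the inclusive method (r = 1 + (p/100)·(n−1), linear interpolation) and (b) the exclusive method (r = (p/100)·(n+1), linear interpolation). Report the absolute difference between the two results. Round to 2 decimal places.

1.40

Sorted: 28, 37, 42, 43, 51, 58, 61, 69.
n = 8.
(a) r = 5.2; between ranks 5 (51) and 6 (58): 52.4.
(b) r = 5.4; between ranks 5 (51) and 6 (58): 53.8.
|52.4 − 53.8| = 1.4.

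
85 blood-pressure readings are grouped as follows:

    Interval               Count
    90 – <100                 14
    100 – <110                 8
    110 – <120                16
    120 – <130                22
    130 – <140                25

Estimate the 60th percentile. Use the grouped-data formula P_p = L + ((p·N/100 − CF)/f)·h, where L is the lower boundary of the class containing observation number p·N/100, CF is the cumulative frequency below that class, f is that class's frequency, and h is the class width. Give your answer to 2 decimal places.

N = 85; target position k = 60/100 · 85 = 51.
Cumulative frequencies: 14, 22, 38, 60, 85.
Observation 51 falls in the class 120 – <130.
L = 120, CF = 38, f = 22, h = 10.
P60 = 120 + ((51 − 38)/22)·10 = 120 + 5.90909 = 125.909.

125.91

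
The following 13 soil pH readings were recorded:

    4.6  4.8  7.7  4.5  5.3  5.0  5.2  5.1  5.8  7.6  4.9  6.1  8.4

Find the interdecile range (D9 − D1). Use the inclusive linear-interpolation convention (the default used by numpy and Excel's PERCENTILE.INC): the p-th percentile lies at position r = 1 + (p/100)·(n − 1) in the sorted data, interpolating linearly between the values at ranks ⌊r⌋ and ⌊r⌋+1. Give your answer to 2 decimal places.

Sorted: 4.5, 4.6, 4.8, 4.9, 5.0, 5.1, 5.2, 5.3, 5.8, 6.1, 7.6, 7.7, 8.4.
n = 13.
P10: r = 2.2; ranks 2–3 are 4.6, 4.8; interpolating gives 4.64.
P90: r = 11.8; ranks 11–12 are 7.6, 7.7; interpolating gives 7.68.
Difference: 7.68 − 4.64 = 3.04.

3.04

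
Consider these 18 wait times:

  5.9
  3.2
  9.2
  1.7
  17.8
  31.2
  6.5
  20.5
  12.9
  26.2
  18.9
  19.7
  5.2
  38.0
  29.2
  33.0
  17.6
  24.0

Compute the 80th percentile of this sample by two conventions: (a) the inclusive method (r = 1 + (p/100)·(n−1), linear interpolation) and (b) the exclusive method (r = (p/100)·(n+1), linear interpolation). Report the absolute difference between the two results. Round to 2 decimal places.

Sorted: 1.7, 3.2, 5.2, 5.9, 6.5, 9.2, 12.9, 17.6, 17.8, 18.9, 19.7, 20.5, 24.0, 26.2, 29.2, 31.2, 33.0, 38.0.
n = 18.
(a) r = 14.6; between ranks 14 (26.2) and 15 (29.2): 28.
(b) r = 15.2; between ranks 15 (29.2) and 16 (31.2): 29.6.
|28 − 29.6| = 1.6.

1.60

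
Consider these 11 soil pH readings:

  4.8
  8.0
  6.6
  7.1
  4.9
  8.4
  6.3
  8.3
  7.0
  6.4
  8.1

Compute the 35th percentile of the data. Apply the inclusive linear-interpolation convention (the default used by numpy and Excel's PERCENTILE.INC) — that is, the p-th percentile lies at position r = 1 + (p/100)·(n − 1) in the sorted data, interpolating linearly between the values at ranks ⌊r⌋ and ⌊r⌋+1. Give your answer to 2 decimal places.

Sorted: 4.8, 4.9, 6.3, 6.4, 6.6, 7.0, 7.1, 8.0, 8.1, 8.3, 8.4.
n = 11.
r = 1 + (35/100)·(11 − 1) = 1 + 3.5 = 4.5.
Rank 4 is 6.4 and rank 5 is 6.6.
Interpolate: 6.4 + 0.5·(6.6 − 6.4) = 6.4 + 0.5·0.2 = 6.5.

6.50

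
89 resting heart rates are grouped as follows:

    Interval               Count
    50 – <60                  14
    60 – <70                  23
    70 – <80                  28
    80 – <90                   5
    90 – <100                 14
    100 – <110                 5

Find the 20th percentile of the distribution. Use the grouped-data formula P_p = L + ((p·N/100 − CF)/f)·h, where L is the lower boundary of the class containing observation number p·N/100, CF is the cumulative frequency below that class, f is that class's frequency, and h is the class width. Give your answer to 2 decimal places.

61.65

N = 89; target position k = 20/100 · 89 = 17.8.
Cumulative frequencies: 14, 37, 65, 70, 84, 89.
Observation 17.8 falls in the class 60 – <70.
L = 60, CF = 14, f = 23, h = 10.
P20 = 60 + ((17.8 − 14)/23)·10 = 60 + 1.65217 = 61.6522.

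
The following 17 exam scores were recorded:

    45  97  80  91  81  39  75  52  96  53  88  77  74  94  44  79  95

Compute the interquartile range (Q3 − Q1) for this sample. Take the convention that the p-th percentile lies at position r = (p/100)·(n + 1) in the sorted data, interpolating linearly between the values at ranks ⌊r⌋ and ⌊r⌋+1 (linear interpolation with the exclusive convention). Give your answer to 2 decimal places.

Sorted: 39, 44, 45, 52, 53, 74, 75, 77, 79, 80, 81, 88, 91, 94, 95, 96, 97.
n = 17.
P25: r = 4.5; ranks 4–5 are 52, 53; interpolating gives 52.5.
P75: r = 13.5; ranks 13–14 are 91, 94; interpolating gives 92.5.
Difference: 92.5 − 52.5 = 40.

40.00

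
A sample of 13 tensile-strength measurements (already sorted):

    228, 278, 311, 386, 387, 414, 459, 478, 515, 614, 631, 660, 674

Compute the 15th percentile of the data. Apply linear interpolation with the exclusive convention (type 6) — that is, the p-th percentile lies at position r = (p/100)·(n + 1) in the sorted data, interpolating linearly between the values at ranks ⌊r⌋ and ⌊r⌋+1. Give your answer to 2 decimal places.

n = 13.
r = (15/100)·(13 + 1) = 2.1.
Rank 2 is 278 and rank 3 is 311.
Interpolate: 278 + 0.1·(311 − 278) = 278 + 0.1·33 = 281.3.

281.30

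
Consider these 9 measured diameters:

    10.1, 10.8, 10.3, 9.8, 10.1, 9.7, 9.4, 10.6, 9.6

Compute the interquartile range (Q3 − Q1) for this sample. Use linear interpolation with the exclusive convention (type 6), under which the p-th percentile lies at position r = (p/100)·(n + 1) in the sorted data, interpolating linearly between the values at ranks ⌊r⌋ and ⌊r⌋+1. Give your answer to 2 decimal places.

0.80

Sorted: 9.4, 9.6, 9.7, 9.8, 10.1, 10.1, 10.3, 10.6, 10.8.
n = 9.
P25: r = 2.5; ranks 2–3 are 9.6, 9.7; interpolating gives 9.65.
P75: r = 7.5; ranks 7–8 are 10.3, 10.6; interpolating gives 10.45.
Difference: 10.45 − 9.65 = 0.8.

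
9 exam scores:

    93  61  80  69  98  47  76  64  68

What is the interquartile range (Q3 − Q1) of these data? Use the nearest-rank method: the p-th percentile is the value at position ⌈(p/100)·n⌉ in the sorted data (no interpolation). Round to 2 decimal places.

Sorted: 47, 61, 64, 68, 69, 76, 80, 93, 98.
n = 9.
P25: rank ⌈25/100·9⌉ = 3 → 64.
P75: rank ⌈75/100·9⌉ = 7 → 80.
Difference: 80 − 64 = 16.

16.00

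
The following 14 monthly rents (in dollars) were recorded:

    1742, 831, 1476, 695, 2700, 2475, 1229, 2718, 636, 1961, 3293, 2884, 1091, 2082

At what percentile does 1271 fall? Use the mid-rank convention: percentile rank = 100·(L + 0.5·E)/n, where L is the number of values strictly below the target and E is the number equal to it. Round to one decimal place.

35.7

Sorted: 636, 695, 831, 1091, 1229, 1476, 1742, 1961, 2082, 2475, 2700, 2718, 2884, 3293.
Count below 1271: L = 5; count equal: E = 0; n = 14.
Percentile rank = 100·(5 + 0.5·0)/14 = 100·5/14 = 35.71.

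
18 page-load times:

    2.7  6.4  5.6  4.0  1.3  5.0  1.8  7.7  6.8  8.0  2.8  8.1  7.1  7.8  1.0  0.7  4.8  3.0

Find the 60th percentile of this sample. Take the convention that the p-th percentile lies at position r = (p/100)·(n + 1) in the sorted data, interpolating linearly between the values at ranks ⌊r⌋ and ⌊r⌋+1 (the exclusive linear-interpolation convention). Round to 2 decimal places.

Sorted: 0.7, 1.0, 1.3, 1.8, 2.7, 2.8, 3.0, 4.0, 4.8, 5.0, 5.6, 6.4, 6.8, 7.1, 7.7, 7.8, 8.0, 8.1.
n = 18.
r = (60/100)·(18 + 1) = 11.4.
Rank 11 is 5.6 and rank 12 is 6.4.
Interpolate: 5.6 + 0.4·(6.4 − 5.6) = 5.6 + 0.4·0.8 = 5.92.

5.92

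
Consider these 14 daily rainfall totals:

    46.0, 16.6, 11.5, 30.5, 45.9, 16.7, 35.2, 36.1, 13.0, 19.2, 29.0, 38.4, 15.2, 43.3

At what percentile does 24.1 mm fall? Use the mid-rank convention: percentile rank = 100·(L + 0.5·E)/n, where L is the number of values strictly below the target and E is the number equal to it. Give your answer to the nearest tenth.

Sorted: 11.5, 13.0, 15.2, 16.6, 16.7, 19.2, 29.0, 30.5, 35.2, 36.1, 38.4, 43.3, 45.9, 46.0.
Count below 24.1: L = 6; count equal: E = 0; n = 14.
Percentile rank = 100·(6 + 0.5·0)/14 = 100·6/14 = 42.86.

42.9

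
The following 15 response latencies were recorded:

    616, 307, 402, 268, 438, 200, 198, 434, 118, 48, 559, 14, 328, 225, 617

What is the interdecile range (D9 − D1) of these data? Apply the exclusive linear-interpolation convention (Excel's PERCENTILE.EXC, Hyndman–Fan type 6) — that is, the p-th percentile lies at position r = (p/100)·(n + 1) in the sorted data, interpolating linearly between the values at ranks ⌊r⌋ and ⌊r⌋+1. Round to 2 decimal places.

Sorted: 14, 48, 118, 198, 200, 225, 268, 307, 328, 402, 434, 438, 559, 616, 617.
n = 15.
P10: r = 1.6; ranks 1–2 are 14, 48; interpolating gives 34.4.
P90: r = 14.4; ranks 14–15 are 616, 617; interpolating gives 616.4.
Difference: 616.4 − 34.4 = 582.

582.00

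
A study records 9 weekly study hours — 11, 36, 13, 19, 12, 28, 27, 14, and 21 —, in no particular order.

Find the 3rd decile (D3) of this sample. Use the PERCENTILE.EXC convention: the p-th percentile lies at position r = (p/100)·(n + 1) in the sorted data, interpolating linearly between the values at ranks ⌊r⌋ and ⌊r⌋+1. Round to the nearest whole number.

Sorted: 11, 12, 13, 14, 19, 21, 27, 28, 36.
n = 9.
r = (30/100)·(9 + 1) = 3.
r is an integer, so P30 is the value at rank 3: 13.

13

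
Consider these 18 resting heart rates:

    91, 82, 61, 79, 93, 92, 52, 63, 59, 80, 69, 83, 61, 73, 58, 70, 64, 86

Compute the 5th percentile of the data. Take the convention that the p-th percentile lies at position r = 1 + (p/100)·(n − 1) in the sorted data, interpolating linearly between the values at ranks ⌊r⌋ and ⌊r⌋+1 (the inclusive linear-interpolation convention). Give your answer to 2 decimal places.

Sorted: 52, 58, 59, 61, 61, 63, 64, 69, 70, 73, 79, 80, 82, 83, 86, 91, 92, 93.
n = 18.
r = 1 + (5/100)·(18 − 1) = 1 + 0.85 = 1.85.
Rank 1 is 52 and rank 2 is 58.
Interpolate: 52 + 0.85·(58 − 52) = 52 + 0.85·6 = 57.1.

57.10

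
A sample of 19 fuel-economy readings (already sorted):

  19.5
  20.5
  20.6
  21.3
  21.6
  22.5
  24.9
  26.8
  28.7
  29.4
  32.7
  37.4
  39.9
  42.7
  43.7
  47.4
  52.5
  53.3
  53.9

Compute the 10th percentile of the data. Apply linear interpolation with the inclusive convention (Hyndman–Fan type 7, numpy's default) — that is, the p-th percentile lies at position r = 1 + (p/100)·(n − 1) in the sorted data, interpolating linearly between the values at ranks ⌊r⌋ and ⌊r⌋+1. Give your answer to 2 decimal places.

20.58

n = 19.
r = 1 + (10/100)·(19 − 1) = 1 + 1.8 = 2.8.
Rank 2 is 20.5 and rank 3 is 20.6.
Interpolate: 20.5 + 0.8·(20.6 − 20.5) = 20.5 + 0.8·0.1 = 20.58.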